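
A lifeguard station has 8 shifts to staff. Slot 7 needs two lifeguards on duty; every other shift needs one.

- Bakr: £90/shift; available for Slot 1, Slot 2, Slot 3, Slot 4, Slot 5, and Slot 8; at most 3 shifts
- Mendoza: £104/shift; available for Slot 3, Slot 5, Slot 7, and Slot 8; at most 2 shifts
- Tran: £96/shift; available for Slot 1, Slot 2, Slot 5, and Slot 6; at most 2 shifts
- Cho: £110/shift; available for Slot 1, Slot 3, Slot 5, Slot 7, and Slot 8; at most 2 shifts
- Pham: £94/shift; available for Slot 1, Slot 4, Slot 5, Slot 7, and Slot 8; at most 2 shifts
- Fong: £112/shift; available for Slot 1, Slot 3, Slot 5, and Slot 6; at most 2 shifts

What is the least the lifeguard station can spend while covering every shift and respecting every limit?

£858

Picking the cheapest available lifeguard for each shift independently would cost £834, but that ignores the shift limits.
An optimal schedule: Slot 1→Tran, Slot 2→Bakr, Slot 3→Bakr, Slot 4→Bakr, Slot 5→Mendoza, Slot 6→Tran, Slot 7→Pham+Mendoza, Slot 8→Pham.
Total: 96 + 90 + 90 + 90 + 104 + 96 + 94 + 104 + 94 = £858.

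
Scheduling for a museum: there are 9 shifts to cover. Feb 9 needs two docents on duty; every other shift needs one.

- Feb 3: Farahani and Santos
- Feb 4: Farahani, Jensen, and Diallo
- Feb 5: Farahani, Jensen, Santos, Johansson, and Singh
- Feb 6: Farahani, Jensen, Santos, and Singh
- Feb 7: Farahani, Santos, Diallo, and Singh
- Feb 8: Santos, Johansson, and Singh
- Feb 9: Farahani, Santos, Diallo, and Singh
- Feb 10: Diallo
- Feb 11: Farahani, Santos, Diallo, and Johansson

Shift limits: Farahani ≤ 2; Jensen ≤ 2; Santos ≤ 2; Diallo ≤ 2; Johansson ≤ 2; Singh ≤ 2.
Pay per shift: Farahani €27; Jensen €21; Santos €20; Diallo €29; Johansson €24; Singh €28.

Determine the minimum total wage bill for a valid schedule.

Feb 10 can only be covered by Diallo, so that assignment is forced.
Picking the cheapest available docent for each shift independently would cost €217, but that ignores the shift limits.
An optimal schedule: Feb 3→Santos, Feb 4→Jensen, Feb 5→Johansson, Feb 6→Jensen, Feb 7→Farahani, Feb 8→Santos, Feb 9→Farahani+Singh, Feb 10→Diallo, Feb 11→Johansson.
Total: 20 + 21 + 24 + 21 + 27 + 20 + 27 + 28 + 29 + 24 = €241.

€241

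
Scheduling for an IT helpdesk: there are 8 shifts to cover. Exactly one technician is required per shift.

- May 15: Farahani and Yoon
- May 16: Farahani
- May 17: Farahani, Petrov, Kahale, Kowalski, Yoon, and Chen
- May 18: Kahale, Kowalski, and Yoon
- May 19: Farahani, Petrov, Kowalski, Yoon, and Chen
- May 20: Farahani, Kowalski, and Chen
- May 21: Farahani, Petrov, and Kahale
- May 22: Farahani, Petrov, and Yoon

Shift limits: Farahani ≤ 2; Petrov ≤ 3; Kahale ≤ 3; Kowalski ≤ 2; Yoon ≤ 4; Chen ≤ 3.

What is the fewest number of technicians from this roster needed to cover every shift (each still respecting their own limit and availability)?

8 slots to fill and no one can take more than 4, so at least ⌈8/4⌉ = 2 technicians are needed.
Any 2 technicians together have capacity at most 4+3 = 7 < 8 slots, so 2 can never suffice.
Farahani, Petrov, and Yoon alone can cover everything: May 15→Yoon, May 16→Farahani, May 17→Petrov, May 18→Yoon, May 19→Petrov, May 20→Farahani, May 21→Petrov, May 22→Yoon.

3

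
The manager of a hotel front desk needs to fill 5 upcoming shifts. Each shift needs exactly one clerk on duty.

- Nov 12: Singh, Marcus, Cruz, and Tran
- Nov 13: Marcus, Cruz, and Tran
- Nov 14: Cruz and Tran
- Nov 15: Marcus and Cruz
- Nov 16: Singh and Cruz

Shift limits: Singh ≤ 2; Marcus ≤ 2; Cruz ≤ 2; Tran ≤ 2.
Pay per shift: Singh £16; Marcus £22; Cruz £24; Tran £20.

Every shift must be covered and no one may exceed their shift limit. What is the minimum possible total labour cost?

Picking the cheapest available clerk for each shift independently would cost £94, and that bound is achievable.
An optimal schedule: Nov 12→Singh, Nov 13→Tran, Nov 14→Tran, Nov 15→Marcus, Nov 16→Singh.
Total: 16 + 20 + 20 + 22 + 16 = £94.

£94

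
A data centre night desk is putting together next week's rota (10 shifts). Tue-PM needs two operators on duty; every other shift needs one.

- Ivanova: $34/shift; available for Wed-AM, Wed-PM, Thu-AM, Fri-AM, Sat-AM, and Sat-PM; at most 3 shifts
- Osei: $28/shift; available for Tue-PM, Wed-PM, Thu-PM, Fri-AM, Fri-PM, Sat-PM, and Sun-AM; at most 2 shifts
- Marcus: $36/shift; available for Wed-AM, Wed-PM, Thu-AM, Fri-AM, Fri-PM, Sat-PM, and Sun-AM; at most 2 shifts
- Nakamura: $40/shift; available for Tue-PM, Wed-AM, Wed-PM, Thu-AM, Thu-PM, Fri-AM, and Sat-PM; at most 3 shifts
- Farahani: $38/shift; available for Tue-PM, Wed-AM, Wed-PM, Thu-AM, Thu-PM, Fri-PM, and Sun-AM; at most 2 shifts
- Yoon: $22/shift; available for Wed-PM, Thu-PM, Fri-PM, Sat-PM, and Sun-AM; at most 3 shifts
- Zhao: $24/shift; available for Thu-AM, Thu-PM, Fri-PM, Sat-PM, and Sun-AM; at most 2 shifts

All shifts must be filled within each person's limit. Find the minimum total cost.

$310

Sat-AM can only be covered by Ivanova, so that assignment is forced.
Picking the cheapest available operator for each shift independently would cost $296, but that ignores the shift limits.
An optimal schedule: Tue-PM→Osei+Farahani, Wed-AM→Ivanova, Wed-PM→Ivanova, Thu-AM→Zhao, Thu-PM→Yoon, Fri-AM→Osei, Fri-PM→Yoon, Sat-AM→Ivanova, Sat-PM→Zhao, Sun-AM→Yoon.
Total: 28 + 38 + 34 + 34 + 24 + 22 + 28 + 22 + 34 + 24 + 22 = $310.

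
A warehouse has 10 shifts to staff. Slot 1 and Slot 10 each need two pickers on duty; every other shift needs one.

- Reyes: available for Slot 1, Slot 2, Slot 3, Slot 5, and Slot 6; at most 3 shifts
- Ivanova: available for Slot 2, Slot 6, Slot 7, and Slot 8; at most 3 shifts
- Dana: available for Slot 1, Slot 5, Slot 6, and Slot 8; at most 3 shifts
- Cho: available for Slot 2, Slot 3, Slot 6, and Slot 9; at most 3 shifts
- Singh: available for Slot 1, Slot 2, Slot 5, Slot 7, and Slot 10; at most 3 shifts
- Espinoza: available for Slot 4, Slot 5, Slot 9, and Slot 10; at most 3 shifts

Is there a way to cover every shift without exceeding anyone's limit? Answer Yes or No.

Yes

Slot 4 can only be covered by Espinoza, so that assignment is forced.
Slot 10 can only be covered by Singh and Espinoza, so that assignment is forced.
One valid schedule: Slot 1→Reyes+Dana, Slot 2→Reyes, Slot 3→Reyes, Slot 4→Espinoza, Slot 5→Dana, Slot 6→Ivanova, Slot 7→Ivanova, Slot 8→Ivanova, Slot 9→Cho, Slot 10→Singh+Espinoza.
Loads: Reyes 3/3, Ivanova 3/3, Dana 2/3, Cho 1/3, Singh 1/3, Espinoza 2/3 — all within limits.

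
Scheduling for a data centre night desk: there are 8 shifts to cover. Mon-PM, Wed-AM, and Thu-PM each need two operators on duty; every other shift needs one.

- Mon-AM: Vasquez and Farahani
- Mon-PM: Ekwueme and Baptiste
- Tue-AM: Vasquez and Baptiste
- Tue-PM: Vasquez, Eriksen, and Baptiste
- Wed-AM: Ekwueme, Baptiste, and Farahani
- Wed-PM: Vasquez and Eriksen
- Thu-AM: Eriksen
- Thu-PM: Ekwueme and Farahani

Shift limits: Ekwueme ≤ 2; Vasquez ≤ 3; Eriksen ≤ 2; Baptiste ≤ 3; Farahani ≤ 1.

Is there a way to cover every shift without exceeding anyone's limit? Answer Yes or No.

No

Total capacity is 11 and 11 slots are needed, so capacity alone doesn't rule it out.
Shifts {Mon-PM, Wed-AM, Thu-PM} need 6 worker-slots in total, but the operators available for any of those shifts (Ekwueme, Baptiste, and Farahani) can supply at most 5 among them. So no valid schedule exists.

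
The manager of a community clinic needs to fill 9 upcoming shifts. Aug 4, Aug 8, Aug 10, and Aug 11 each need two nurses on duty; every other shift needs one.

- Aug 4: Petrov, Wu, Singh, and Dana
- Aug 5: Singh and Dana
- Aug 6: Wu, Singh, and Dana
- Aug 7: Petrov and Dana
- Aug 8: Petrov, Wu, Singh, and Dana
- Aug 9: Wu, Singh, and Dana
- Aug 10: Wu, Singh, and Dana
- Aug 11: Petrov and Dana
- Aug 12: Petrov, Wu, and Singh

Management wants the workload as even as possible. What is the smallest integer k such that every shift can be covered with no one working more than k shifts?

With 4 nurses and 13 worker-slots to fill, someone must work at least ⌈13/4⌉ = 4 shifts, so k ≥ 4.
k = 4 works: Aug 4→Petrov+Wu, Aug 5→Singh, Aug 6→Wu, Aug 7→Petrov, Aug 8→Singh+Dana, Aug 9→Wu, Aug 10→Wu+Singh, Aug 11→Petrov+Dana, Aug 12→Petrov.
Loads: Petrov 4, Wu 4, Singh 3, Dana 2 — all ≤ 4.

4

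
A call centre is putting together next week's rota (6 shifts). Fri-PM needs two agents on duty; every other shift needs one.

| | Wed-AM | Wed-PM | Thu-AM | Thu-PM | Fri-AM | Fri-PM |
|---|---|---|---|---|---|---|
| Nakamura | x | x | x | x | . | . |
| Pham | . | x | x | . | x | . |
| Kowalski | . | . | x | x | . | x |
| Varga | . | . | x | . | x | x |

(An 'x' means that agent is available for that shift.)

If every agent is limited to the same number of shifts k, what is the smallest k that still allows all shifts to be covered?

2

With 4 agents and 7 worker-slots to fill, someone must work at least ⌈7/4⌉ = 2 shifts, so k ≥ 2.
k = 2 works: Wed-AM→Nakamura, Wed-PM→Nakamura, Thu-AM→Pham, Thu-PM→Kowalski, Fri-AM→Pham, Fri-PM→Kowalski+Varga.
Loads: Nakamura 2, Pham 2, Kowalski 2, Varga 1 — all ≤ 2.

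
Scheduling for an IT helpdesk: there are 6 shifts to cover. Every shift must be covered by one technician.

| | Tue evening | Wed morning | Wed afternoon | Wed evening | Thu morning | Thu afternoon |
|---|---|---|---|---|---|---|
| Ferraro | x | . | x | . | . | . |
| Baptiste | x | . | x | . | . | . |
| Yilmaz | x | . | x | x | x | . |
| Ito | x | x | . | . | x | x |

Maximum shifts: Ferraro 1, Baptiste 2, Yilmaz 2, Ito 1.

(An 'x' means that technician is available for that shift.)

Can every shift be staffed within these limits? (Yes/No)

No

Total capacity is 6 and 6 slots are needed, so capacity alone doesn't rule it out.
Shifts {Wed morning, Thu afternoon} need 2 worker-slots in total, but the technicians available for any of those shifts (Ito) can supply at most 1 among them. So no valid schedule exists.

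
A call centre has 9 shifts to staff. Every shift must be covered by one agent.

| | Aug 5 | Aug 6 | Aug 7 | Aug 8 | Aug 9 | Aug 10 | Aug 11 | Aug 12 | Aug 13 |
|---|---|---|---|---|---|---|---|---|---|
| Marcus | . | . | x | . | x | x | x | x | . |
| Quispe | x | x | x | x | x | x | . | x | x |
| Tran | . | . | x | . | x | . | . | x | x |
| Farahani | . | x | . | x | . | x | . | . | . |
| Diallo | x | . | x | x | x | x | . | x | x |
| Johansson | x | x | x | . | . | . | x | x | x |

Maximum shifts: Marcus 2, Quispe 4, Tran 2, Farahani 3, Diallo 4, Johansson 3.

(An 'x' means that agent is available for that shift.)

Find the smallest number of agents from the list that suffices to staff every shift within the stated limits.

9 slots to fill and no one can take more than 4, so at least ⌈9/4⌉ = 3 agents are needed.
Marcus, Quispe, and Farahani alone can cover everything: Aug 5→Quispe, Aug 6→Farahani, Aug 7→Marcus, Aug 8→Farahani, Aug 9→Quispe, Aug 10→Farahani, Aug 11→Marcus, Aug 12→Quispe, Aug 13→Quispe.

3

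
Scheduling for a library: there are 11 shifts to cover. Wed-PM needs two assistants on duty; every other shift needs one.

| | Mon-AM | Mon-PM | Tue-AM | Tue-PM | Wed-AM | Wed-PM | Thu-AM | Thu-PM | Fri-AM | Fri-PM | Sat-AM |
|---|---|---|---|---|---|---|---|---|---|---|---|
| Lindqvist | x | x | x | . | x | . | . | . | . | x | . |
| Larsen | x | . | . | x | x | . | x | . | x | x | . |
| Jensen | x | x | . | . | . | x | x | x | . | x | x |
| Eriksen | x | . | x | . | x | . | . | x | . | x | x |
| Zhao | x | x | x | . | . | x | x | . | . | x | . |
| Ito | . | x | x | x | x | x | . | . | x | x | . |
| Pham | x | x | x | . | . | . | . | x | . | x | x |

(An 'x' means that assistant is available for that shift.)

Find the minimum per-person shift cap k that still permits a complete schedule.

With 7 assistants and 12 worker-slots to fill, someone must work at least ⌈12/7⌉ = 2 shifts, so k ≥ 2.
k = 2 works: Mon-AM→Pham, Mon-PM→Lindqvist, Tue-AM→Zhao, Tue-PM→Larsen, Wed-AM→Lindqvist, Wed-PM→Jensen+Zhao, Thu-AM→Jensen, Thu-PM→Eriksen, Fri-AM→Larsen, Fri-PM→Ito, Sat-AM→Eriksen.
Loads: Lindqvist 2, Larsen 2, Jensen 2, Eriksen 2, Zhao 2, Ito 1, Pham 1 — all ≤ 2.

2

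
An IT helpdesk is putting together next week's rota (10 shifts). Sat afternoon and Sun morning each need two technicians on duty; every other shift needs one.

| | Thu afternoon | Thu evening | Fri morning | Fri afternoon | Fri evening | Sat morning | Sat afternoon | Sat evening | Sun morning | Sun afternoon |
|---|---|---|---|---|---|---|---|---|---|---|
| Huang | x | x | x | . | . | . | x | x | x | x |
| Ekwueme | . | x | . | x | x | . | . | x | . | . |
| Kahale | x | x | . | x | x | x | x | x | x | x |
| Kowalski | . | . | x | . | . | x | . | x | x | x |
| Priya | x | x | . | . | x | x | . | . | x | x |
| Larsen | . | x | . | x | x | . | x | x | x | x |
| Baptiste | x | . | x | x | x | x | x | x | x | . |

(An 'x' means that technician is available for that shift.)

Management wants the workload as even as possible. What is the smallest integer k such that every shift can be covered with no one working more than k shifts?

2

With 7 technicians and 12 worker-slots to fill, someone must work at least ⌈12/7⌉ = 2 shifts, so k ≥ 2.
k = 2 works: Thu afternoon→Huang, Thu evening→Ekwueme, Fri morning→Huang, Fri afternoon→Ekwueme, Fri evening→Kahale, Sat morning→Kahale, Sat afternoon→Larsen+Baptiste, Sat evening→Kowalski, Sun morning→Priya+Larsen, Sun afternoon→Kowalski.
Loads: Huang 2, Ekwueme 2, Kahale 2, Kowalski 2, Priya 1, Larsen 2, Baptiste 1 — all ≤ 2.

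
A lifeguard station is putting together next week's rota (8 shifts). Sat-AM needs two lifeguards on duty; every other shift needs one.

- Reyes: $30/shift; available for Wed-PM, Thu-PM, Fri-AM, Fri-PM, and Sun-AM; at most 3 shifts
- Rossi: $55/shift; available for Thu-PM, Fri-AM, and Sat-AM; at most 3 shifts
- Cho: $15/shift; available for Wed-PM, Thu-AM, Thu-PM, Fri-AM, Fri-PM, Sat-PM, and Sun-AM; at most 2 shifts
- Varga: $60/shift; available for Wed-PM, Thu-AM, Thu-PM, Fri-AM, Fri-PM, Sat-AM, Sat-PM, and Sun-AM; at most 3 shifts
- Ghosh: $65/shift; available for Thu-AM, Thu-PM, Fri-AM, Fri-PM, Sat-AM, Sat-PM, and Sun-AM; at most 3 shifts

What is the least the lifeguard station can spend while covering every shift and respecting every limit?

Picking the cheapest available lifeguard for each shift independently would cost $220, but that ignores the shift limits.
An optimal schedule: Wed-PM→Reyes, Thu-AM→Cho, Thu-PM→Rossi, Fri-AM→Rossi, Fri-PM→Reyes, Sat-AM→Rossi+Varga, Sat-PM→Cho, Sun-AM→Reyes.
Total: 30 + 15 + 55 + 55 + 30 + 55 + 60 + 15 + 30 = $345.

$345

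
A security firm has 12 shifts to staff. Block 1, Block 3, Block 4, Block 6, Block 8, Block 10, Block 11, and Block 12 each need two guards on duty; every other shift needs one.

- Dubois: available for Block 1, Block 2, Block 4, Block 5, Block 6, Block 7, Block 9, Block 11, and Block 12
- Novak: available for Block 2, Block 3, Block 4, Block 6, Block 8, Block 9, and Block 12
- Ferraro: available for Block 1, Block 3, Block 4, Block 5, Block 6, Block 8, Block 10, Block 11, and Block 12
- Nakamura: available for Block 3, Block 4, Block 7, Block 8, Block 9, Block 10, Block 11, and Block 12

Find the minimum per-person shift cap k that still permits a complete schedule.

With 4 guards and 20 worker-slots to fill, someone must work at least ⌈20/4⌉ = 5 shifts, so k ≥ 5.
k = 5 works: Block 1→Dubois+Ferraro, Block 2→Dubois, Block 3→Novak+Ferraro, Block 4→Novak+Nakamura, Block 5→Dubois, Block 6→Dubois+Novak, Block 7→Dubois, Block 8→Novak+Ferraro, Block 9→Nakamura, Block 10→Ferraro+Nakamura, Block 11→Ferraro+Nakamura, Block 12→Novak+Nakamura.
Loads: Dubois 5, Novak 5, Ferraro 5, Nakamura 5 — all ≤ 5.

5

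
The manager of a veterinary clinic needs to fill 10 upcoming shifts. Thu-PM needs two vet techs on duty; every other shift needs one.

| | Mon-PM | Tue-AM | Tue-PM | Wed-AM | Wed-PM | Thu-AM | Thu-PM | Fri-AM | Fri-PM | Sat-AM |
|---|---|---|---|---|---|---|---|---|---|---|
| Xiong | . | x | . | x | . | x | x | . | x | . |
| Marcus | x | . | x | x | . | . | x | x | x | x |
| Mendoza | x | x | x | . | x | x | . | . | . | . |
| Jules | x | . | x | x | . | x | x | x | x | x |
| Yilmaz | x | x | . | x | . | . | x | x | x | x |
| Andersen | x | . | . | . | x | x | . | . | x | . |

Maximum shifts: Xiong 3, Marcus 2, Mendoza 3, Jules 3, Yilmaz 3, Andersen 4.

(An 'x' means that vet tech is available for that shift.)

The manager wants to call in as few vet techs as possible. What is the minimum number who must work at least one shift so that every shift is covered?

11 slots to fill and no one can take more than 4, so at least ⌈11/4⌉ = 3 vet techs are needed.
Any 3 vet techs together have capacity at most 4+3+3 = 10 < 11 slots, so 3 can never suffice.
Xiong, Marcus, Mendoza, and Jules alone can cover everything: Mon-PM→Mendoza, Tue-AM→Xiong, Tue-PM→Mendoza, Wed-AM→Xiong, Wed-PM→Mendoza, Thu-AM→Jules, Thu-PM→Xiong+Jules, Fri-AM→Marcus, Fri-PM→Jules, Sat-AM→Marcus.

4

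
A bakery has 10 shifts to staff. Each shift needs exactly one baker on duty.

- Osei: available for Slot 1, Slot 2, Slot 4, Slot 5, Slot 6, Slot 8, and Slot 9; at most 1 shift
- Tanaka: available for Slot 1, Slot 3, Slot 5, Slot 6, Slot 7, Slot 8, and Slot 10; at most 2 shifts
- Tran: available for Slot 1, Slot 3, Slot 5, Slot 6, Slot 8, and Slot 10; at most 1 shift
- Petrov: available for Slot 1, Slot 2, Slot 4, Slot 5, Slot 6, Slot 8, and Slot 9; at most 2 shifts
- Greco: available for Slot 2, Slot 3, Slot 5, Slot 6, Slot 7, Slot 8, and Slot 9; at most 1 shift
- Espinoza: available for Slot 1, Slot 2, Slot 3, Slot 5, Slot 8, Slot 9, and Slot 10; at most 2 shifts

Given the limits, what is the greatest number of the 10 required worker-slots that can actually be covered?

9

Total capacity across all bakers is 1+2+1+2+1+2 = 9, and 10 slots are needed, so at most 9 can be filled.
An assignment achieving 9: Slot 1→Espinoza, Slot 2→Petrov, Slot 3→Tran, Slot 4→Osei, Slot 5→Espinoza, Slot 6→Greco, Slot 7→Tanaka, Slot 9→Petrov, Slot 10→Tanaka.
Loads: Osei 1/1, Tanaka 2/2, Tran 1/1, Petrov 2/2, Greco 1/1, Espinoza 2/2.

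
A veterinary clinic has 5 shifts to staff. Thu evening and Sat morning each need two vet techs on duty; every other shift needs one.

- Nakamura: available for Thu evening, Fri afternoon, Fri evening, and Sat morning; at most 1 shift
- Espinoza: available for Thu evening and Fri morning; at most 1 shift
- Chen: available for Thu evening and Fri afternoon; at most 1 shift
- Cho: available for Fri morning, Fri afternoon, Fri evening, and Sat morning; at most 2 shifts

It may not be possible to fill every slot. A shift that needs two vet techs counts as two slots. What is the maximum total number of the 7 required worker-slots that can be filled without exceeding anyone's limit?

Total capacity across all vet techs is 1+1+1+2 = 5, and 7 slots are needed, so at most 5 can be filled.
An assignment achieving 5: Thu evening→Chen, Fri morning→Espinoza, Fri afternoon→Cho, Fri evening→Nakamura, Sat morning→Cho.
Loads: Nakamura 1/1, Espinoza 1/1, Chen 1/1, Cho 2/2.

5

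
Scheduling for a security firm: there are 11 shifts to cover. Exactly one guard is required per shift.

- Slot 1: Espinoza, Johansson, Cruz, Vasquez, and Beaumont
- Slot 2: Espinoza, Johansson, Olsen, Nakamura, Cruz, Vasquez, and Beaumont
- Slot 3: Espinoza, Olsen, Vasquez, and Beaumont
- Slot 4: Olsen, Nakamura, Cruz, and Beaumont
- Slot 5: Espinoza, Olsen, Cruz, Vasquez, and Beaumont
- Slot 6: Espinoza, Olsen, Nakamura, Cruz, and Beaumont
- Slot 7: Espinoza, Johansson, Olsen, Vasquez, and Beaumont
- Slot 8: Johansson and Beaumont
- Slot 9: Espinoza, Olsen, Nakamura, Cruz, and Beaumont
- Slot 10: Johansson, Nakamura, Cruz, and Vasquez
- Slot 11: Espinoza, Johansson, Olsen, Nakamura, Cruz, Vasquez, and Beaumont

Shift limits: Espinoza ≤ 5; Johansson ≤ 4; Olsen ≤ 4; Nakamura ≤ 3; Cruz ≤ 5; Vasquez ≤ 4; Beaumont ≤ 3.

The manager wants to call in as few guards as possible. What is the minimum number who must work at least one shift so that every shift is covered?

11 slots to fill and no one can take more than 5, so at least ⌈11/5⌉ = 3 guards are needed.
Espinoza, Johansson, and Olsen alone can cover everything: Slot 1→Espinoza, Slot 2→Johansson, Slot 3→Espinoza, Slot 4→Olsen, Slot 5→Espinoza, Slot 6→Espinoza, Slot 7→Johansson, Slot 8→Johansson, Slot 9→Espinoza, Slot 10→Johansson, Slot 11→Olsen.

3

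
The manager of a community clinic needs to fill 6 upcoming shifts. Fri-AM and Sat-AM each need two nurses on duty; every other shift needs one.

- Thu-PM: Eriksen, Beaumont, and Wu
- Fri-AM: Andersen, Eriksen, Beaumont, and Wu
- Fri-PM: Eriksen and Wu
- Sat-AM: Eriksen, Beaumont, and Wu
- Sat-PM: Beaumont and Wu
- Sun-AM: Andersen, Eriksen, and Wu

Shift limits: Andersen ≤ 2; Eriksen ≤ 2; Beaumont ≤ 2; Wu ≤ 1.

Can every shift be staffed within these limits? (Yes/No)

Shifts {Thu-PM, Fri-AM, Fri-PM, Sat-AM, Sat-PM} need 7 worker-slots in total, but the nurses available for any of those shifts (Andersen, Eriksen, Beaumont, and Wu) can supply at most 6 among them. So no valid schedule exists.

No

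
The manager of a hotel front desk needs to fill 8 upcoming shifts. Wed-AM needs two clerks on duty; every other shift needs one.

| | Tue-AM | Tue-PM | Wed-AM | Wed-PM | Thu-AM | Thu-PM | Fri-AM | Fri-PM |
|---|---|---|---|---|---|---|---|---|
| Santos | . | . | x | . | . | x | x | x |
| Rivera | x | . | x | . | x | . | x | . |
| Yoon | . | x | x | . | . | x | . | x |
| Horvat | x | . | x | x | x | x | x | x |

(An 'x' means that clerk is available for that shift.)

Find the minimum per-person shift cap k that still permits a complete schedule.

With 4 clerks and 9 worker-slots to fill, someone must work at least ⌈9/4⌉ = 3 shifts, so k ≥ 3.
k = 3 works: Tue-AM→Rivera, Tue-PM→Yoon, Wed-AM→Rivera+Yoon, Wed-PM→Horvat, Thu-AM→Rivera, Thu-PM→Santos, Fri-AM→Santos, Fri-PM→Santos.
Loads: Santos 3, Rivera 3, Yoon 2, Horvat 1 — all ≤ 3.

3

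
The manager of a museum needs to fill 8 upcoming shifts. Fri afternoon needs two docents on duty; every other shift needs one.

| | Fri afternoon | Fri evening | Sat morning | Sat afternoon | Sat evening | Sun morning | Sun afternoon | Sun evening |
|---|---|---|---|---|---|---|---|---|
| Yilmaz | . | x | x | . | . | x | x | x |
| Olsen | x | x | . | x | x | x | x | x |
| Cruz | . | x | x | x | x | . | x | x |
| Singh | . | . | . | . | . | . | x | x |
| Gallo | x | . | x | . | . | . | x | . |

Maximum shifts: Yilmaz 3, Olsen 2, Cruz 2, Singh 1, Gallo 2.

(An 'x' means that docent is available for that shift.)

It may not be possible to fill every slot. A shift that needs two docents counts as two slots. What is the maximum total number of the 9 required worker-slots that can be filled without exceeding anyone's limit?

Total capacity across all docents is 3+2+2+1+2 = 10, and 9 slots are needed, so at most 9 can be filled.
An assignment achieving 9: Fri afternoon→Olsen+Gallo, Fri evening→Yilmaz, Sat morning→Yilmaz, Sat afternoon→Olsen, Sat evening→Cruz, Sun morning→Yilmaz, Sun afternoon→Singh, Sun evening→Cruz.
Loads: Yilmaz 3/3, Olsen 2/2, Cruz 2/2, Singh 1/1, Gallo 1/2.

9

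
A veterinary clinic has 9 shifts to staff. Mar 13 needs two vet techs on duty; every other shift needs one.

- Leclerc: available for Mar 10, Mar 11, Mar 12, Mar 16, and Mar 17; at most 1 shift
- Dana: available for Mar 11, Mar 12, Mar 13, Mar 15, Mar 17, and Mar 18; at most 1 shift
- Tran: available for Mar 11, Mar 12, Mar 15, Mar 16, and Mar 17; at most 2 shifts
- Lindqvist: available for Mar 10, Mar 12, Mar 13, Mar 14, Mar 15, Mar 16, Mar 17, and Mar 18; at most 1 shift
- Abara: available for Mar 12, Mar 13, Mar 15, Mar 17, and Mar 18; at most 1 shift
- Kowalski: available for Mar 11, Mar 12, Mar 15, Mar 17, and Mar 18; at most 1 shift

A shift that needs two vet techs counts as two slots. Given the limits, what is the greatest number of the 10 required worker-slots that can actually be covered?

7

Total capacity across all vet techs is 1+1+2+1+1+1 = 7, and 10 slots are needed, so at most 7 can be filled.
An assignment achieving 7: Mar 10→Leclerc, Mar 11→Tran, Mar 13→Dana+Abara, Mar 14→Lindqvist, Mar 16→Tran, Mar 18→Kowalski.
Loads: Leclerc 1/1, Dana 1/1, Tran 2/2, Lindqvist 1/1, Abara 1/1, Kowalski 1/1.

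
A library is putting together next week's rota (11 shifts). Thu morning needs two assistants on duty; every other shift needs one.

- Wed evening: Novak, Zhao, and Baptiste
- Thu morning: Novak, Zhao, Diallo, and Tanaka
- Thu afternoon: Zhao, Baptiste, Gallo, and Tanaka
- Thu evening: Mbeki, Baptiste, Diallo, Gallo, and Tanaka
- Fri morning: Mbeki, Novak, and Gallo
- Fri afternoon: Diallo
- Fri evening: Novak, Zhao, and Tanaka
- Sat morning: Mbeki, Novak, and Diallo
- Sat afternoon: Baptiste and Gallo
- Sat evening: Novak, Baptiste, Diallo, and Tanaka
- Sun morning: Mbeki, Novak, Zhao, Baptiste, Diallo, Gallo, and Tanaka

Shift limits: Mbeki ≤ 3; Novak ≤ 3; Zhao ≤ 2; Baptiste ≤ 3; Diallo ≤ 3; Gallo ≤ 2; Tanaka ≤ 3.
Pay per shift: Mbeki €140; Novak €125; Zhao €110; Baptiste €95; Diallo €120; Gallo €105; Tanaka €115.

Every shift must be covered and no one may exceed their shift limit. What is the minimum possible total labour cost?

Fri afternoon can only be covered by Diallo, so that assignment is forced.
Picking the cheapest available assistant for each shift independently would cost €1250, but that ignores the shift limits.
An optimal schedule: Wed evening→Baptiste, Thu morning→Zhao+Tanaka, Thu afternoon→Baptiste, Thu evening→Gallo, Fri morning→Gallo, Fri afternoon→Diallo, Fri evening→Zhao, Sat morning→Diallo, Sat afternoon→Baptiste, Sat evening→Tanaka, Sun morning→Tanaka.
Total: 95 + 110 + 115 + 95 + 105 + 105 + 120 + 110 + 120 + 95 + 115 + 115 = €1300.

€1300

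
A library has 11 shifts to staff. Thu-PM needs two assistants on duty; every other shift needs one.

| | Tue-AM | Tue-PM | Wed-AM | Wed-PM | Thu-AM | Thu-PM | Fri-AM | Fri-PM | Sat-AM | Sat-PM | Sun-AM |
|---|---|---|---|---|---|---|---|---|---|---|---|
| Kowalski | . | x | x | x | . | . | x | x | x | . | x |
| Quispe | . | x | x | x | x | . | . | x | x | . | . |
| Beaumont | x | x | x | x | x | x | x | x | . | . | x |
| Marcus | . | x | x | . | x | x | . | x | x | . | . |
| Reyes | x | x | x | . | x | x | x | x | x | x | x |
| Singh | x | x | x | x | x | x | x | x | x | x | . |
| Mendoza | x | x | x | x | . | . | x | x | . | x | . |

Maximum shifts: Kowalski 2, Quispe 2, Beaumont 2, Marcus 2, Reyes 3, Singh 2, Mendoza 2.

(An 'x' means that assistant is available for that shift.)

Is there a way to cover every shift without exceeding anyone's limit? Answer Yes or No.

Yes

One valid schedule: Tue-AM→Beaumont, Tue-PM→Marcus, Wed-AM→Reyes, Wed-PM→Kowalski, Thu-AM→Quispe, Thu-PM→Marcus+Reyes, Fri-AM→Beaumont, Fri-PM→Singh, Sat-AM→Quispe, Sat-PM→Reyes, Sun-AM→Kowalski.
Loads: Kowalski 2/2, Quispe 2/2, Beaumont 2/2, Marcus 2/2, Reyes 3/3, Singh 1/2, Mendoza 0/2 — all within limits.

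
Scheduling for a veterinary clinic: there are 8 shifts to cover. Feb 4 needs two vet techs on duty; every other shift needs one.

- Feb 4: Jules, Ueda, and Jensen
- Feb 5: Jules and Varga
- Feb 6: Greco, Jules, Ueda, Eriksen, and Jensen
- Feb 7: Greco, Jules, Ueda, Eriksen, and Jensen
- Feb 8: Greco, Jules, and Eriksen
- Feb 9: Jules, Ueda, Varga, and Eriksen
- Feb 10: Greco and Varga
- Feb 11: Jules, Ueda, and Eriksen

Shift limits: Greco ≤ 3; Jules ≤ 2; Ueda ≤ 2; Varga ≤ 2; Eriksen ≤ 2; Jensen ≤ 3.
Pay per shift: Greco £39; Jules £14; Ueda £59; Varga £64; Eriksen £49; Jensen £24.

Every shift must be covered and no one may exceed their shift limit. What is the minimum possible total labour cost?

Picking the cheapest available vet tech for each shift independently would cost £161, but that ignores the shift limits.
An optimal schedule: Feb 4→Jules+Jensen, Feb 5→Jules, Feb 6→Jensen, Feb 7→Jensen, Feb 8→Greco, Feb 9→Eriksen, Feb 10→Greco, Feb 11→Eriksen.
Total: 14 + 24 + 14 + 24 + 24 + 39 + 49 + 39 + 49 = £276.

£276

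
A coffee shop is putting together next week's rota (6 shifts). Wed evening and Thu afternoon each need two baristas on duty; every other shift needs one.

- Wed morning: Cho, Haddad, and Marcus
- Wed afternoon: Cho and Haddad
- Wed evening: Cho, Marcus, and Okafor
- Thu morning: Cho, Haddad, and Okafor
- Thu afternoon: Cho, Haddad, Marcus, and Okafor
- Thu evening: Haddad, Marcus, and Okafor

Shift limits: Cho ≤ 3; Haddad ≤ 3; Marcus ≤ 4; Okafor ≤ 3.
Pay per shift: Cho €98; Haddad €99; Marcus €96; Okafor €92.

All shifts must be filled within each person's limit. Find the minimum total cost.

€758

Picking the cheapest available barista for each shift independently would cost €754, but that ignores the shift limits.
An optimal schedule: Wed morning→Marcus, Wed afternoon→Cho, Wed evening→Okafor+Marcus, Thu morning→Okafor, Thu afternoon→Okafor+Marcus, Thu evening→Marcus.
Total: 96 + 98 + 92 + 96 + 92 + 92 + 96 + 96 = €758.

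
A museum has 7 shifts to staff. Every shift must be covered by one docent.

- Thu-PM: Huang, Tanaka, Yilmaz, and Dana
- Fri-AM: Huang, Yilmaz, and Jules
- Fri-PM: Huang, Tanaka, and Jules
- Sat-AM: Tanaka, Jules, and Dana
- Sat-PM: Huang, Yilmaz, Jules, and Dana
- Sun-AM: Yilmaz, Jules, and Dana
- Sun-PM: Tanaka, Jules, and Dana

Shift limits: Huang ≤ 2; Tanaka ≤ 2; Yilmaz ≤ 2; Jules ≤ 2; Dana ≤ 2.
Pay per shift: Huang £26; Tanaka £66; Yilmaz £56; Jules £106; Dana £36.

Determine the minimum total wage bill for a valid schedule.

£302

Picking the cheapest available docent for each shift independently would cost £212, but that ignores the shift limits.
An optimal schedule: Thu-PM→Yilmaz, Fri-AM→Huang, Fri-PM→Huang, Sat-AM→Dana, Sat-PM→Yilmaz, Sun-AM→Dana, Sun-PM→Tanaka.
Total: 56 + 26 + 26 + 36 + 56 + 36 + 66 = £302.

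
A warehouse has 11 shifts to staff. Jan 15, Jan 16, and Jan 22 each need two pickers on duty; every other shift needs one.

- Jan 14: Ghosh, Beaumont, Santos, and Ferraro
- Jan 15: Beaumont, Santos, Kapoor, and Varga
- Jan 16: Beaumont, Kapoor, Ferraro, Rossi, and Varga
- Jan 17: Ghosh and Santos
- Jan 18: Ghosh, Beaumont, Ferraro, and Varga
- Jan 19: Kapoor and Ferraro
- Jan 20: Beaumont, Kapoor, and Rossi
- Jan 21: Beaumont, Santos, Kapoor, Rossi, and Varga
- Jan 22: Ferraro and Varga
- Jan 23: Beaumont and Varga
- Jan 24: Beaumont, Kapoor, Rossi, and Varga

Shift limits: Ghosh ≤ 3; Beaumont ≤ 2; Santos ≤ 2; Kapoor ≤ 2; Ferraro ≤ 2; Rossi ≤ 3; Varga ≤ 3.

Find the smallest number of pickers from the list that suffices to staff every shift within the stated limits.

6

14 slots to fill and no one can take more than 3, so at least ⌈14/3⌉ = 5 pickers are needed.
Any 5 pickers together have capacity at most 3+3+3+2+2 = 13 < 14 slots, so 5 can never suffice.
Ghosh, Beaumont, Santos, Kapoor, Ferraro, and Varga alone can cover everything: Jan 14→Ghosh, Jan 15→Santos+Varga, Jan 16→Ferraro+Varga, Jan 17→Ghosh, Jan 18→Ghosh, Jan 19→Kapoor, Jan 20→Beaumont, Jan 21→Santos, Jan 22→Ferraro+Varga, Jan 23→Beaumont, Jan 24→Kapoor.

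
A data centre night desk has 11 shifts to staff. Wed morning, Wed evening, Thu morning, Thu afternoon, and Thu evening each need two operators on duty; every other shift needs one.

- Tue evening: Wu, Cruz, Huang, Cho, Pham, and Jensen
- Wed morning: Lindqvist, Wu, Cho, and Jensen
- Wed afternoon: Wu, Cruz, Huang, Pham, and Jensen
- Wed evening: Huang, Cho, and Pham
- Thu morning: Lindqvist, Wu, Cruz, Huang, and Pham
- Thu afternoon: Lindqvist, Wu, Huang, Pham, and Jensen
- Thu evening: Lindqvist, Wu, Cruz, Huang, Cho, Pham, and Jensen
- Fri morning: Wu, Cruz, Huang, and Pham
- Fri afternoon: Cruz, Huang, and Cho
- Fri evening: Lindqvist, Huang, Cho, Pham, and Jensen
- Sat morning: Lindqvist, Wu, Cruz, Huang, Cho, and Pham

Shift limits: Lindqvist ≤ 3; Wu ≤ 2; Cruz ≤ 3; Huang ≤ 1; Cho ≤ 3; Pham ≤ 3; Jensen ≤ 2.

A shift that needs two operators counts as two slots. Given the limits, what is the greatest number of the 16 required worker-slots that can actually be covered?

16

Total capacity across all operators is 3+2+3+1+3+3+2 = 17, and 16 slots are needed, so at most 16 can be filled.
An assignment achieving 16: Tue evening→Cho, Wed morning→Lindqvist+Wu, Wed afternoon→Cruz, Wed evening→Huang+Cho, Thu morning→Lindqvist+Cruz, Thu afternoon→Lindqvist+Pham, Thu evening→Pham+Jensen, Fri morning→Wu, Fri afternoon→Cruz, Fri evening→Cho, Sat morning→Pham.
Loads: Lindqvist 3/3, Wu 2/2, Cruz 3/3, Huang 1/1, Cho 3/3, Pham 3/3, Jensen 1/2.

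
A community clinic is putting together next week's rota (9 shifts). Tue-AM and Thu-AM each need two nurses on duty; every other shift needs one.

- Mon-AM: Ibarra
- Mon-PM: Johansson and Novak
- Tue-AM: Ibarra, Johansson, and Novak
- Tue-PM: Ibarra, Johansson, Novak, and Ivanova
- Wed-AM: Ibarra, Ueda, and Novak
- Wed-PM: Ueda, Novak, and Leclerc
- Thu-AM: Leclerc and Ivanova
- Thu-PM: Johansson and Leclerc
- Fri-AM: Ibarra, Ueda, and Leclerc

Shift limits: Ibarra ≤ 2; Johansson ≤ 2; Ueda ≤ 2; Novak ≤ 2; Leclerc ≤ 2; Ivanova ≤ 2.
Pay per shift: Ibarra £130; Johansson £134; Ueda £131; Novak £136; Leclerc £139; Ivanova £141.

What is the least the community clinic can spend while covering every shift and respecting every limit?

£1481

Mon-AM can only be covered by Ibarra, so that assignment is forced.
Thu-AM can only be covered by Leclerc and Ivanova, so that assignment is forced.
Picking the cheapest available nurse for each shift independently would cost £1463, but that ignores the shift limits.
An optimal schedule: Mon-AM→Ibarra, Mon-PM→Johansson, Tue-AM→Ibarra+Novak, Tue-PM→Novak, Wed-AM→Ueda, Wed-PM→Ueda, Thu-AM→Leclerc+Ivanova, Thu-PM→Johansson, Fri-AM→Leclerc.
Total: 130 + 134 + 130 + 136 + 136 + 131 + 131 + 139 + 141 + 134 + 139 = £1481.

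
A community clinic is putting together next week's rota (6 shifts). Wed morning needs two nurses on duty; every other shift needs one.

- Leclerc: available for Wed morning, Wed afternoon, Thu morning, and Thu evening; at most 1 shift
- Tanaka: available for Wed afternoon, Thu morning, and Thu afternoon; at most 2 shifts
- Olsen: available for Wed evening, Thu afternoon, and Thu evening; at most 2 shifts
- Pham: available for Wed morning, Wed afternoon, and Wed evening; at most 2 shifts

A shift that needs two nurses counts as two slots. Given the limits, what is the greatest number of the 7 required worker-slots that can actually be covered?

7

Total capacity across all nurses is 1+2+2+2 = 7, and 7 slots are needed, so at most 7 can be filled.
An assignment achieving 7: Wed morning→Leclerc+Pham, Wed afternoon→Pham, Wed evening→Olsen, Thu morning→Tanaka, Thu afternoon→Tanaka, Thu evening→Olsen.
Loads: Leclerc 1/1, Tanaka 2/2, Olsen 2/2, Pham 2/2.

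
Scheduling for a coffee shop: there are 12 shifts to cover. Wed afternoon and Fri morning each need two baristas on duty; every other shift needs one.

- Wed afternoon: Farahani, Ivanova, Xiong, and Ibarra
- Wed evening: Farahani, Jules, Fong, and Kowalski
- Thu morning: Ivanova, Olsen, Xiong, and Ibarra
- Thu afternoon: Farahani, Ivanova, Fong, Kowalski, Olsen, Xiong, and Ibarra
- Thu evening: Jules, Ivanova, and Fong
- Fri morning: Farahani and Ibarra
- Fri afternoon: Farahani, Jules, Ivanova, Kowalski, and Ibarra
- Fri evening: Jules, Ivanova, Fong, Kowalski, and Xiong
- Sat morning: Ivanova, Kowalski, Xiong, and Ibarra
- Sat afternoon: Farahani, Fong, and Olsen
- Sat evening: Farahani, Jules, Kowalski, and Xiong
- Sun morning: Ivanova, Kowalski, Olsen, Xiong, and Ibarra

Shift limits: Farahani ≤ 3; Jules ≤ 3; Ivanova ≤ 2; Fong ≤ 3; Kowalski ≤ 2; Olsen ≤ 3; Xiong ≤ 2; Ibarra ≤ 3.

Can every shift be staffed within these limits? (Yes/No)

Yes

Fri morning can only be covered by Farahani and Ibarra, so that assignment is forced.
One valid schedule: Wed afternoon→Xiong+Ibarra, Wed evening→Farahani, Thu morning→Ivanova, Thu afternoon→Fong, Thu evening→Jules, Fri morning→Farahani+Ibarra, Fri afternoon→Jules, Fri evening→Fong, Sat morning→Ivanova, Sat afternoon→Farahani, Sat evening→Jules, Sun morning→Kowalski.
Loads: Farahani 3/3, Jules 3/3, Ivanova 2/2, Fong 2/3, Kowalski 1/2, Olsen 0/3, Xiong 1/2, Ibarra 2/3 — all within limits.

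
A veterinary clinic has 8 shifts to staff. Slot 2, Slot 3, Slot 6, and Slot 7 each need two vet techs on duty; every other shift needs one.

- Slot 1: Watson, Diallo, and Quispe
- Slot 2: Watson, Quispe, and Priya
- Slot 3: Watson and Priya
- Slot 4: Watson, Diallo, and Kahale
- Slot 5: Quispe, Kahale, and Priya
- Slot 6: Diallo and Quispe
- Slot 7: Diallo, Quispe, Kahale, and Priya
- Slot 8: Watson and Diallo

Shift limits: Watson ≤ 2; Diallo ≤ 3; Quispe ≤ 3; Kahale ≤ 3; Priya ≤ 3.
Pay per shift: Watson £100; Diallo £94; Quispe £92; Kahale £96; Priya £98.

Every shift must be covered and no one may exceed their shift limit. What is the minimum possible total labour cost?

£1142

Slot 3 can only be covered by Watson and Priya, so that assignment is forced.
Slot 6 can only be covered by Diallo and Quispe, so that assignment is forced.
Picking the cheapest available vet tech for each shift independently would cost £1132, but that ignores the shift limits.
An optimal schedule: Slot 1→Quispe, Slot 2→Quispe+Priya, Slot 3→Priya+Watson, Slot 4→Kahale, Slot 5→Kahale, Slot 6→Quispe+Diallo, Slot 7→Diallo+Kahale, Slot 8→Diallo.
Total: 92 + 92 + 98 + 98 + 100 + 96 + 96 + 92 + 94 + 94 + 96 + 94 = £1142.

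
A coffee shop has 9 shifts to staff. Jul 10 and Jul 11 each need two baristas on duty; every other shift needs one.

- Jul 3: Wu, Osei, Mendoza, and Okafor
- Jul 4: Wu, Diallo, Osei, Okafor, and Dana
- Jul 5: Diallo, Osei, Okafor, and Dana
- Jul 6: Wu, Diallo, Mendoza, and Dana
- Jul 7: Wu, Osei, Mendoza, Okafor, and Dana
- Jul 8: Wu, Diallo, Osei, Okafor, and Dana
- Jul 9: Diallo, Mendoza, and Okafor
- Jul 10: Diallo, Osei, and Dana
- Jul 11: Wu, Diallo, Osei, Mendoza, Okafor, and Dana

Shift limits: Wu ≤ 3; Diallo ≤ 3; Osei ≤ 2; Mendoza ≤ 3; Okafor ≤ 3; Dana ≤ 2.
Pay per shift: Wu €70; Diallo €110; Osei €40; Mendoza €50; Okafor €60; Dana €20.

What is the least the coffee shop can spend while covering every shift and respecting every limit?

€520

Picking the cheapest available barista for each shift independently would cost €310, but that ignores the shift limits.
An optimal schedule: Jul 3→Osei, Jul 4→Okafor, Jul 5→Dana, Jul 6→Mendoza, Jul 7→Mendoza, Jul 8→Okafor, Jul 9→Mendoza, Jul 10→Dana+Osei, Jul 11→Okafor+Wu.
Total: 40 + 60 + 20 + 50 + 50 + 60 + 50 + 20 + 40 + 60 + 70 = €520.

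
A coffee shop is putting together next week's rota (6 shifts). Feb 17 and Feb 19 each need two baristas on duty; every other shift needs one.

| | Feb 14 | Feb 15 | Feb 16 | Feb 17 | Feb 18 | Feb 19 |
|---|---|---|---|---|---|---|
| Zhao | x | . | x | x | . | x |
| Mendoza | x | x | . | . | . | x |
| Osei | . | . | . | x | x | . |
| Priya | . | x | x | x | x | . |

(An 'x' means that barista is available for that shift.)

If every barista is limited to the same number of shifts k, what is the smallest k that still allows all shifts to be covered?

2

With 4 baristas and 8 worker-slots to fill, someone must work at least ⌈8/4⌉ = 2 shifts, so k ≥ 2.
k = 2 works: Feb 14→Zhao, Feb 15→Mendoza, Feb 16→Priya, Feb 17→Osei+Priya, Feb 18→Osei, Feb 19→Zhao+Mendoza.
Loads: Zhao 2, Mendoza 2, Osei 2, Priya 2 — all ≤ 2.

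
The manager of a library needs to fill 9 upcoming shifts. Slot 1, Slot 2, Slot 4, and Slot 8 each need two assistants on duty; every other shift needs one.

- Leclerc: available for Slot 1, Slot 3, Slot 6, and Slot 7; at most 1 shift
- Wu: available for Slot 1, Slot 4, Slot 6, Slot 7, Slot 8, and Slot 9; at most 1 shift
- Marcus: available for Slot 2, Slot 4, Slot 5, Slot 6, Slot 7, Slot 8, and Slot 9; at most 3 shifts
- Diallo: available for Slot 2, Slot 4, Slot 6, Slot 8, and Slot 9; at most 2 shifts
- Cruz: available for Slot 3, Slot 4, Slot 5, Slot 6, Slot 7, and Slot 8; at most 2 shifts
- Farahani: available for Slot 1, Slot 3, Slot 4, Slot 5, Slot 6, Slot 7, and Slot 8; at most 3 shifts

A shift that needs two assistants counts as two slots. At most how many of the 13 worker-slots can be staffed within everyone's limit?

Total capacity across all assistants is 1+1+3+2+2+3 = 12, and 13 slots are needed, so at most 12 can be filled.
An assignment achieving 12: Slot 1→Leclerc+Wu, Slot 2→Marcus+Diallo, Slot 3→Cruz, Slot 4→Diallo+Cruz, Slot 5→Marcus, Slot 6→Farahani, Slot 7→Farahani, Slot 8→Farahani, Slot 9→Marcus.
Loads: Leclerc 1/1, Wu 1/1, Marcus 3/3, Diallo 2/2, Cruz 2/2, Farahani 3/3.

12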